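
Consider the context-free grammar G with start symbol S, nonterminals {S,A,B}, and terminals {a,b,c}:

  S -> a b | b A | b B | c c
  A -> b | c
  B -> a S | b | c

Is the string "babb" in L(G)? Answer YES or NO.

CNF form of G:
  S -> T0 T1 | T1 A | T1 B | T2 T2
  A -> b | c
  B -> T0 S | b | c
  T0 -> a
  T1 -> b
  T2 -> c

CYK table (by increasing span):
  [0..0]={A,B,T1}  "b"  orig:{A,B}
  [1..1]={T0}  "a"  orig:{}
  [2..2]={A,B,T1}  "b"  orig:{A,B}
  [3..3]={A,B,T1}  "b"  orig:{A,B}
  [0..1]=∅  "ba"
  [1..2]={S}  "ab"
  [2..3]={S}  "bb"
  [0..2]=∅  "bab"
  [1..3]={B}  "abb"
  [0..3]={S}  "babb"

S ∈ T[0,3] ⇒ YES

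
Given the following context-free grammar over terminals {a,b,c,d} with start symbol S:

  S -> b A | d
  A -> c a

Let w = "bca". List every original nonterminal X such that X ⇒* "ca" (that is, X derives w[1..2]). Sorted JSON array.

Convert to CNF:
  S -> T2 A | d
  A -> T0 T1
  T0 -> c
  T1 -> a
  T2 -> b

Fill CYK table bottom-up (cells [i..j] with 1 ≤ i ≤ j ≤ 2 only):
  cell(1,1) c: {T0}  orig:{}
  cell(2,2) a: {T1}  orig:{}
  cell(1,2) ca: {A}

Original NTs in T[1,2] deriving "ca": ["A"]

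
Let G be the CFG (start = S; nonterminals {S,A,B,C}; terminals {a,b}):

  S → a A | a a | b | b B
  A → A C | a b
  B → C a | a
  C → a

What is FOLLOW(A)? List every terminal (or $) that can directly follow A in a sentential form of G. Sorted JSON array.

Compute FIRST by fixpoint:
round 1:
  A via A→a b: +{a}
  B via B→a: +{a}
  C via C→a: +{a}
  S via S→a A: +{a}
  S via S→b: +{b}
  S: {a,b}  A: {a}  B: {a}  C: {a}
round 2: done
  S: {a,b}  A: {a}  B: {a}  C: {a}

FOLLOW iteration:
FOLLOW(S) := {$}
[1]
  A→A C: FOLLOW(A) ⊇ FIRST(C) = {a}; new: +{a}
  A→A C: FOLLOW(C) ⊇ FOLLOW(A) ⊇ {a}; new: +{a}
  S→a A: FOLLOW(A) ⊇ FOLLOW(S) ⊇ {$}; new: +{$}
  S→b B: FOLLOW(B) ⊇ FOLLOW(S) ⊇ {$}; new: +{$}
  FOLLOW[S]={$}  FOLLOW[A]={$,a}  FOLLOW[B]={$}  FOLLOW[C]={a}
[2]
  A→A C: FOLLOW(C) ⊇ FOLLOW(A) ⊇ {$,a}; new: +{$}
  FOLLOW[S]={$}  FOLLOW[A]={$,a}  FOLLOW[B]={$}  FOLLOW[C]={$,a}
[3] (no change)
  FOLLOW[S]={$}  FOLLOW[A]={$,a}  FOLLOW[B]={$}  FOLLOW[C]={$,a}

FOLLOW(A) = ["$", "a"]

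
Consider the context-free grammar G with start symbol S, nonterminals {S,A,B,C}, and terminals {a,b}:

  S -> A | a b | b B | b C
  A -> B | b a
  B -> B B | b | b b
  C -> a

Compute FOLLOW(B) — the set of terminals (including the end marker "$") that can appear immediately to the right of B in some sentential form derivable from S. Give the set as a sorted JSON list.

FIRST sets, iterate to fixpoint:
pass 1:
  A via A→b a: +{b}
  B via B→b: +{b}
  C via C→a: +{a}
  S via S→A: +{b}
  S via S→a b: +{a}
  FIRST[S]={a,b}  FIRST[A]={b}  FIRST[B]={b}  FIRST[C]={a}
pass 2: — fixpoint
  FIRST[S]={a,b}  FIRST[A]={b}  FIRST[B]={b}  FIRST[C]={a}

FOLLOW iteration:
initialize: $ ∈ FOLLOW(S)
iter 1:
  B→B B: FOLLOW(B) ⊇ FIRST(B) = {b}; new: +{b}
  S→A: FOLLOW(A) ⊇ FOLLOW(S) ⊇ {$}; new: +{$}
  S→b B: FOLLOW(B) ⊇ FOLLOW(S) ⊇ {$}; new: +{$}
  S→b C: FOLLOW(C) ⊇ FOLLOW(S) ⊇ {$}; new: +{$}
  FOLLOW[S]={$}  FOLLOW[A]={$}  FOLLOW[B]={$,b}  FOLLOW[C]={$}
iter 2: — fixpoint
  FOLLOW[S]={$}  FOLLOW[A]={$}  FOLLOW[B]={$,b}  FOLLOW[C]={$}

FOLLOW(B) = ["$", "b"]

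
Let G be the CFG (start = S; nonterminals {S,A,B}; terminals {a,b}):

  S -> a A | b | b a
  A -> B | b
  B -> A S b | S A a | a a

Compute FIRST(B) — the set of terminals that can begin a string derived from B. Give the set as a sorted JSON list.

Compute FIRST by fixpoint:
pass 1:
  A via A→b: +{b}
  B via B→A S b: +{b}
  B via B→a a: +{a}
  S via S→a A: +{a}
  S via S→b: +{b}
  S: {a,b}  A: {b}  B: {a,b}
pass 2:
  A via A→B: +{a}
  S: {a,b}  A: {a,b}  B: {a,b}
pass 3: — fixpoint
  S: {a,b}  A: {a,b}  B: {a,b}

FIRST(B) = ["a", "b"]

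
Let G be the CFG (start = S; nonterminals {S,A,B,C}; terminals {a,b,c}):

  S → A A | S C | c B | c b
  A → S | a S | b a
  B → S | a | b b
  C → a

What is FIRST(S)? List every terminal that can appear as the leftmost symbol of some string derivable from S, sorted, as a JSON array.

FIRST iteration:
round 1:
  A via A→a S: +{a}
  A via A→b a: +{b}
  B via B→a: +{a}
  B via B→b b: +{b}
  C via C→a: +{a}
  S via S→A A: +{a,b}
  S via S→c B: +{c}
  FIRST(S)={a,b,c}  FIRST(A)={a,b}  FIRST(B)={a,b}  FIRST(C)={a}
round 2:
  A via A→S: +{c}
  B via B→S: +{c}
  FIRST(S)={a,b,c}  FIRST(A)={a,b,c}  FIRST(B)={a,b,c}  FIRST(C)={a}
round 3: — fixpoint
  FIRST(S)={a,b,c}  FIRST(A)={a,b,c}  FIRST(B)={a,b,c}  FIRST(C)={a}

FIRST(S) = ["a", "b", "c"]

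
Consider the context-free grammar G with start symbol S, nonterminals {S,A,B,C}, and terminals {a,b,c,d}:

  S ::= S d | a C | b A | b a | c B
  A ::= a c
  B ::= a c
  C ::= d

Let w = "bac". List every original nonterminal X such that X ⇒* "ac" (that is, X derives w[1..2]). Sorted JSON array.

Convert to CNF:
  S -> S T2 | T0 C | T1 B | T3 A | T3 T0
  A -> T0 T1
  B -> T0 T1
  C -> d
  T0 -> a
  T1 -> c
  T2 -> d
  T3 -> b

Fill CYK table bottom-up, restricted to cells inside w[1..2]:
  cell(1,1) a: {T0}  orig:{}
  cell(2,2) c: {T1}  orig:{}
  cell(1,2) ac: {A,B}

Original NTs in T[1,2] deriving "ac": ["A", "B"]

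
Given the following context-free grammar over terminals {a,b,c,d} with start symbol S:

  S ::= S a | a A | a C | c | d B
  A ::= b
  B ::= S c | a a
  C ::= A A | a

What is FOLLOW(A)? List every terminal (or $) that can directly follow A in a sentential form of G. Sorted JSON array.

Compute FIRST by fixpoint:
iter 1:
  A via A→b: +{b}
  B via B→a a: +{a}
  C via C→A A: +{b}
  C via C→a: +{a}
  S via S→a A: +{a}
  S via S→c: +{c}
  S via S→d B: +{d}
  S: {a,c,d}  A: {b}  B: {a}  C: {a,b}
iter 2:
  B via B→S c: +{c,d}
  S: {a,c,d}  A: {b}  B: {a,c,d}  C: {a,b}
iter 3: — fixpoint
  S: {a,c,d}  A: {b}  B: {a,c,d}  C: {a,b}

FOLLOW iteration:
seed FOLLOW(S) with $
round 1:
  B→S c: FOLLOW(S) ⊇ FIRST(c) = {c}; new: +{c}
  C→A A: FOLLOW(A) ⊇ FIRST(A) = {b}; new: +{b}
  S→S a: FOLLOW(S) ⊇ FIRST(a) = {a}; new: +{a}
  S→a A: FOLLOW(A) ⊇ FOLLOW(S) ⊇ {$,a,c}; new: +{$,a,c}
  S→a C: FOLLOW(C) ⊇ FOLLOW(S) ⊇ {$,a,c}; new: +{$,a,c}
  S→d B: FOLLOW(B) ⊇ FOLLOW(S) ⊇ {$,a,c}; new: +{$,a,c}
  S: {$,a,c}  A: {$,a,b,c}  B: {$,a,c}  C: {$,a,c}
round 2: — fixpoint
  S: {$,a,c}  A: {$,a,b,c}  B: {$,a,c}  C: {$,a,c}

FOLLOW(A) = ["$", "a", "b", "c"]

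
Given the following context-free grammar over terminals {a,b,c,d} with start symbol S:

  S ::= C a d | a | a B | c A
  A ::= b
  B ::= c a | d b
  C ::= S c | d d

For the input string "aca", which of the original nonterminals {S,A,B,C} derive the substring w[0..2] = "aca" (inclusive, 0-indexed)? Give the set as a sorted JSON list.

CNF form of G:
  S -> C X4 | T0 A | T1 B | a
  A -> b
  B -> T0 T1 | T2 T3
  C -> S T0 | T2 T2
  T0 -> c
  T1 -> a
  T2 -> d
  T3 -> b
  X4 -> T1 T2

Fill CYK table bottom-up, restricted to cells inside w[0..2]:
  cell(0,0) a: {S,T1}  orig:{S}
  cell(1,1) c: {T0}  orig:{}
  cell(2,2) a: {S,T1}  orig:{S}
  cell(0,1) ac: {C}
  cell(1,2) ca: {B}
  cell(0,2) aca: {S}

Original NTs in T[0,2] deriving "aca": ["S"]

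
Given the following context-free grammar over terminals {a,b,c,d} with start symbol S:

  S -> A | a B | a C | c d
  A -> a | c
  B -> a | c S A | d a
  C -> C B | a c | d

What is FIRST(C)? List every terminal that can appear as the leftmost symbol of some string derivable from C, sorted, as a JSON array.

FIRST sets, iterate to fixpoint:
pass 1:
  A via A→a: +{a}
  A via A→c: +{c}
  B via B→a: +{a}
  B via B→c S A: +{c}
  B via B→d a: +{d}
  C via C→a c: +{a}
  C via C→d: +{d}
  S via S→A: +{a,c}
  FIRST(S)={a,c}  FIRST(A)={a,c}  FIRST(B)={a,c,d}  FIRST(C)={a,d}
pass 2: (no change)
  FIRST(S)={a,c}  FIRST(A)={a,c}  FIRST(B)={a,c,d}  FIRST(C)={a,d}

FIRST(C) = ["a", "d"]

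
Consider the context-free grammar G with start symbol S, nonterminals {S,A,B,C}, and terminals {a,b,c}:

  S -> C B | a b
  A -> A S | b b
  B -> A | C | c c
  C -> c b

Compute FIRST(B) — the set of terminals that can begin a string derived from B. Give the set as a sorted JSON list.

Compute FIRST by fixpoint:
pass 1:
  A via A→b b: +{b}
  B via B→A: +{b}
  B via B→c c: +{c}
  C via C→c b: +{c}
  S via S→C B: +{c}
  S via S→a b: +{a}
  FIRST(S)={a,c}  FIRST(A)={b}  FIRST(B)={b,c}  FIRST(C)={c}
pass 2: (no change)
  FIRST(S)={a,c}  FIRST(A)={b}  FIRST(B)={b,c}  FIRST(C)={c}

FIRST(B) = ["b", "c"]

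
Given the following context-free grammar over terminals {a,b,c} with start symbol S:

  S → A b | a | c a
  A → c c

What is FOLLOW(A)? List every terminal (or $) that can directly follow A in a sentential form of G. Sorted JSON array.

FIRST iteration:
pass 1:
  A via A→c c: +{c}
  S via S→A b: +{c}
  S via S→a: +{a}
  FIRST[S]={a,c}  FIRST[A]={c}
pass 2: — fixpoint
  FIRST[S]={a,c}  FIRST[A]={c}

FOLLOW sets:
seed FOLLOW(S) with $
round 1:
  S→A b: FOLLOW(A) ⊇ FIRST(b) = {b}; new: +{b}
  FOLLOW(S)={$}  FOLLOW(A)={b}
round 2: — fixpoint
  FOLLOW(S)={$}  FOLLOW(A)={b}

FOLLOW(A) = ["b"]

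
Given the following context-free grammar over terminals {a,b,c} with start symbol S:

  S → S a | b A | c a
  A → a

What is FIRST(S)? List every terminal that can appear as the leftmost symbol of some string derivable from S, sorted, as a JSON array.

Compute FIRST by fixpoint:
round 1:
  A via A→a: +{a}
  S via S→b A: +{b}
  S via S→c a: +{c}
  FIRST[S]={b,c}  FIRST[A]={a}
round 2: done
  FIRST[S]={b,c}  FIRST[A]={a}

FIRST(S) = ["b", "c"]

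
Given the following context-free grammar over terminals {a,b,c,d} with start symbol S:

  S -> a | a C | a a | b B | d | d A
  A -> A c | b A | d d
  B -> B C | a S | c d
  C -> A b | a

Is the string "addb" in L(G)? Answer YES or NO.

Convert to CNF:
  S -> T1 B | T2 A | T3 C | T3 T3 | a | d
  A -> A T0 | T1 A | T2 T2
  B -> B C | T0 T2 | T3 S
  C -> A T1 | a
  T0 -> c
  T1 -> b
  T2 -> d
  T3 -> a

CYK table (by increasing span):
  cell(0,0) a: {C,S,T3}  orig:{C,S}
  cell(1,1) d: {S,T2}  orig:{S}
  cell(2,2) d: {S,T2}  orig:{S}
  cell(3,3) b: {T1}  orig:{}
  cell(0,1) ad: {B}
  cell(1,2) dd: {A}
  cell(2,3) db: ∅
  cell(0,2) add: ∅
  cell(1,3) ddb: {C}
  cell(0,3) addb: {S}

S ∈ T[0,3] ⇒ YES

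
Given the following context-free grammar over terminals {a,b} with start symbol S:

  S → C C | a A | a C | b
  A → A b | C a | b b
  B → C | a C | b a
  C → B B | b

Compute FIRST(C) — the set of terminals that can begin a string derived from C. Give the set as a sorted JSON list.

Compute FIRST by fixpoint:
pass 1:
  A via A→b b: +{b}
  B via B→a C: +{a}
  B via B→b a: +{b}
  C via C→B B: +{a,b}
  S via S→C C: +{a,b}
  FIRST[S]={a,b}  FIRST[A]={b}  FIRST[B]={a,b}  FIRST[C]={a,b}
pass 2:
  A via A→C a: +{a}
  FIRST[S]={a,b}  FIRST[A]={a,b}  FIRST[B]={a,b}  FIRST[C]={a,b}
pass 3: (stable)
  FIRST[S]={a,b}  FIRST[A]={a,b}  FIRST[B]={a,b}  FIRST[C]={a,b}

FIRST(C) = ["a", "b"]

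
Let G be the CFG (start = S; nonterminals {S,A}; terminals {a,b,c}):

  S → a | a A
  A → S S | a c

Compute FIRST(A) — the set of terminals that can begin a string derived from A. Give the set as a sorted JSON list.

FIRST iteration:
iter 1:
  A via A→a c: +{a}
  S via S→a: +{a}
  S: {a}  A: {a}
iter 2: — fixpoint
  S: {a}  A: {a}

FIRST(A) = ["a"]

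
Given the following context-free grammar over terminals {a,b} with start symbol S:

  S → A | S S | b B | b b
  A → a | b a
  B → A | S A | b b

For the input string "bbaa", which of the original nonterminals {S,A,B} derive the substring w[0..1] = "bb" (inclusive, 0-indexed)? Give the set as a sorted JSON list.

Convert to CNF:
  S -> S S | T0 B | T0 T0 | T0 T1 | a
  A -> T0 T1 | a
  B -> S A | T0 T0 | T0 T1 | a
  T0 -> b
  T1 -> a

CYK fill (cells [i..j] with 0 ≤ i ≤ j ≤ 1 only):
  T[0,0] 'b' = {T0}  orig:{}
  T[1,1] 'b' = {T0}  orig:{}
  T[0,1] 'bb' = {B,S}

Original NTs in T[0,1] deriving "bb": ["B", "S"]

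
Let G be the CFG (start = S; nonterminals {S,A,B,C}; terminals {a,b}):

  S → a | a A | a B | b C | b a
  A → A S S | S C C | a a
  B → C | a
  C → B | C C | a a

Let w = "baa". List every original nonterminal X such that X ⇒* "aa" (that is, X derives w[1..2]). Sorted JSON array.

CNF form of G:
  S -> T0 A | T0 B | T1 C | T1 T0 | a
  A -> A X2 | S X3 | T0 T0
  B -> C C | T0 T0 | a
  C -> C C | T0 T0 | a
  T0 -> a
  T1 -> b
  X2 -> S S
  X3 -> C C

Fill CYK table bottom-up (cells [i..j] with 1 ≤ i ≤ j ≤ 2 only):
  cell(1,1) a: {B,C,S,T0}  orig:{B,C,S}
  cell(2,2) a: {B,C,S,T0}  orig:{B,C,S}
  cell(1,2) aa: {A,B,C,S,X2,X3}  orig:{A,B,C,S}

Original NTs in T[1,2] deriving "aa": ["A", "B", "C", "S"]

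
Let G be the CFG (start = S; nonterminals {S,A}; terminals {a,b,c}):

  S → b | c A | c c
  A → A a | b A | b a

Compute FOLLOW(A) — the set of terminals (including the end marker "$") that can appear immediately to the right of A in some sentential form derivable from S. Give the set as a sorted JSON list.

FIRST sets, iterate to fixpoint:
round 1:
  A via A→b A: +{b}
  S via S→b: +{b}
  S via S→c A: +{c}
  FIRST(S)={b,c}  FIRST(A)={b}
round 2: (no change)
  FIRST(S)={b,c}  FIRST(A)={b}

FOLLOW sets:
seed FOLLOW(S) with $
[1]
  A→A a: FOLLOW(A) ⊇ FIRST(a) = {a}; new: +{a}
  S→c A: FOLLOW(A) ⊇ FOLLOW(S) ⊇ {$}; new: +{$}
  S: {$}  A: {$,a}
[2] done
  S: {$}  A: {$,a}

FOLLOW(A) = ["$", "a"]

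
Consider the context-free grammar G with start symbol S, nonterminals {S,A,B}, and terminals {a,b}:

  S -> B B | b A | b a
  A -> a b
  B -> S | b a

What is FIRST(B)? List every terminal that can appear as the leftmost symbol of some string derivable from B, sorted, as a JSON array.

FIRST sets, iterate to fixpoint:
[1]
  A via A→a b: +{a}
  B via B→b a: +{b}
  S via S→B B: +{b}
  S: {b}  A: {a}  B: {b}
[2] — fixpoint
  S: {b}  A: {a}  B: {b}

FIRST(B) = ["b"]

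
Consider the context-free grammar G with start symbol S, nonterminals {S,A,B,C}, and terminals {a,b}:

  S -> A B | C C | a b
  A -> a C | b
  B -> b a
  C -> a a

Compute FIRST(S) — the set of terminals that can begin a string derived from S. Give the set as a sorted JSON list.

FIRST iteration:
iter 1:
  A via A→a C: +{a}
  A via A→b: +{b}
  B via B→b a: +{b}
  C via C→a a: +{a}
  S via S→A B: +{a,b}
  S: {a,b}  A: {a,b}  B: {b}  C: {a}
iter 2: (stable)
  S: {a,b}  A: {a,b}  B: {b}  C: {a}

FIRST(S) = ["a", "b"]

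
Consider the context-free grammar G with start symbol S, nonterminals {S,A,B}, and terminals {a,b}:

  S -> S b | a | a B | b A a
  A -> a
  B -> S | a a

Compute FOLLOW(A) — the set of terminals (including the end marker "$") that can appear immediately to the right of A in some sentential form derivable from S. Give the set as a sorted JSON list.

Compute FIRST by fixpoint:
[1]
  A via A→a: +{a}
  B via B→a a: +{a}
  S via S→a: +{a}
  S via S→b A a: +{b}
  FIRST(S)={a,b}  FIRST(A)={a}  FIRST(B)={a}
[2]
  B via B→S: +{b}
  FIRST(S)={a,b}  FIRST(A)={a}  FIRST(B)={a,b}
[3] done
  FIRST(S)={a,b}  FIRST(A)={a}  FIRST(B)={a,b}

FOLLOW iteration:
seed FOLLOW(S) with $
pass 1:
  S→S b: FOLLOW(S) ⊇ FIRST(b) = {b}; new: +{b}
  S→a B: FOLLOW(B) ⊇ FOLLOW(S) ⊇ {$,b}; new: +{$,b}
  S→b A a: FOLLOW(A) ⊇ FIRST(a) = {a}; new: +{a}
  S: {$,b}  A: {a}  B: {$,b}
pass 2: (stable)
  S: {$,b}  A: {a}  B: {$,b}

FOLLOW(A) = ["a"]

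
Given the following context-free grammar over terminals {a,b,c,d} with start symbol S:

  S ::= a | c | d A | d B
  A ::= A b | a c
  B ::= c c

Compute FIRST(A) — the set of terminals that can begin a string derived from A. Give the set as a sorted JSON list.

Compute FIRST by fixpoint:
iter 1:
  A via A→a c: +{a}
  B via B→c c: +{c}
  S via S→a: +{a}
  S via S→c: +{c}
  S via S→d A: +{d}
  FIRST(S)={a,c,d}  FIRST(A)={a}  FIRST(B)={c}
iter 2: (no change)
  FIRST(S)={a,c,d}  FIRST(A)={a}  FIRST(B)={c}

FIRST(A) = ["a"]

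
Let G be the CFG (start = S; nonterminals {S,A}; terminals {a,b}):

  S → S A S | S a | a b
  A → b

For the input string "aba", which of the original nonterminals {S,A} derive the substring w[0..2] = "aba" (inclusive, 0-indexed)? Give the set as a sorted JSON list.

CNF form of G:
  S -> S T0 | S X2 | T0 T1
  A -> b
  T0 -> a
  T1 -> b
  X2 -> A S

Fill CYK table bottom-up (cells [i..j] with 0 ≤ i ≤ j ≤ 2 only):
  cell(0,0) a: {T0}  orig:{}
  cell(1,1) b: {A,T1}  orig:{A}
  cell(2,2) a: {T0}  orig:{}
  cell(0,1) ab: {S}
  cell(1,2) ba: ∅
  cell(0,2) aba: {S}

Original NTs in T[0,2] deriving "aba": ["S"]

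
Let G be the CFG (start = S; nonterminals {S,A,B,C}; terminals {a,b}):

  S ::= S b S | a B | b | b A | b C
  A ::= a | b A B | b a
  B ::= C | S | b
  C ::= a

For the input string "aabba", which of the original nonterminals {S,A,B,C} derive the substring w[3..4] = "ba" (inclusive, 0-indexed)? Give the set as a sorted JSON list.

CNF form of G:
  S -> S X4 | T0 A | T0 C | T1 B | b
  A -> T0 T1 | T0 X2 | a
  B -> S X3 | T0 A | T0 C | T1 B | a | b
  C -> a
  T0 -> b
  T1 -> a
  X2 -> A B
  X3 -> T0 S
  X4 -> T0 S

CYK fill, restricted to cells inside w[3..4]:
  T[3,3] 'b' = {B,S,T0}  orig:{B,S}
  T[4,4] 'a' = {A,B,C,T1}  orig:{A,B,C}
  T[3,4] 'ba' = {A,B,S}

Original NTs in T[3,4] deriving "ba": ["A", "B", "S"]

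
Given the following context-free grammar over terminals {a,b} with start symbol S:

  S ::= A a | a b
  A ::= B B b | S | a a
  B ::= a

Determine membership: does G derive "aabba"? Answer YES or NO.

Convert to CNF:
  S -> A T0 | T0 T1
  A -> A T0 | B X2 | T0 T0 | T0 T1
  B -> a
  T0 -> a
  T1 -> b
  X2 -> B T1

Fill CYK table bottom-up:
  [0..0]={B,T0}  "a"  orig:{B}
  [1..1]={B,T0}  "a"  orig:{B}
  [2..2]={T1}  "b"  orig:{}
  [3..3]={T1}  "b"  orig:{}
  [4..4]={B,T0}  "a"  orig:{B}
  [0..1]={A}  "aa"
  [1..2]={A,S,X2}  "ab"  orig:{A,S}
  [2..3]=∅  "bb"
  [3..4]=∅  "ba"
  [0..2]={A}  "aab"
  [1..3]=∅  "abb"
  [2..4]=∅  "bba"
  [0..3]=∅  "aabb"
  [1..4]=∅  "abba"
  [0..4]=∅  "aabba"

S ∉ T[0,4] ⇒ NO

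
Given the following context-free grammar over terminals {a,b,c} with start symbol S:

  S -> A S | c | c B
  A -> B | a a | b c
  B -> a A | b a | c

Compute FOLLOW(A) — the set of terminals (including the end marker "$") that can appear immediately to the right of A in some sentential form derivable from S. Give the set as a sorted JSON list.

Compute FIRST by fixpoint:
iter 1:
  A via A→a a: +{a}
  A via A→b c: +{b}
  B via B→a A: +{a}
  B via B→b a: +{b}
  B via B→c: +{c}
  S via S→A S: +{a,b}
  S via S→c: +{c}
  FIRST(S)={a,b,c}  FIRST(A)={a,b}  FIRST(B)={a,b,c}
iter 2:
  A via A→B: +{c}
  FIRST(S)={a,b,c}  FIRST(A)={a,b,c}  FIRST(B)={a,b,c}
iter 3: (stable)
  FIRST(S)={a,b,c}  FIRST(A)={a,b,c}  FIRST(B)={a,b,c}

FOLLOW iteration:
initialize: $ ∈ FOLLOW(S)
[1]
  S→A S: FOLLOW(A) ⊇ FIRST(S) = {a,b,c}; new: +{a,b,c}
  S→c B: FOLLOW(B) ⊇ FOLLOW(S) ⊇ {$}; new: +{$}
  S: {$}  A: {a,b,c}  B: {$}
[2]
  A→B: FOLLOW(B) ⊇ FOLLOW(A) ⊇ {a,b,c}; new: +{a,b,c}
  B→a A: FOLLOW(A) ⊇ FOLLOW(B) ⊇ {$,a,b,c}; new: +{$}
  S: {$}  A: {$,a,b,c}  B: {$,a,b,c}
[3] — fixpoint
  S: {$}  A: {$,a,b,c}  B: {$,a,b,c}

FOLLOW(A) = ["$", "a", "b", "c"]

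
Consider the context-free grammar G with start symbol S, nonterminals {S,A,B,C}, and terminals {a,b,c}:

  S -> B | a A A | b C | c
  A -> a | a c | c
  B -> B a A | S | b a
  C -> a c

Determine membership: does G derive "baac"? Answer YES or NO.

CNF form of G:
  S -> B X5 | T0 X6 | T2 C | T2 T0 | c
  A -> T0 T1 | a | c
  B -> B X3 | T0 X4 | T2 C | T2 T0 | c
  C -> T0 T1
  T0 -> a
  T1 -> c
  T2 -> b
  X3 -> T0 A
  X4 -> A A
  X5 -> T0 A
  X6 -> A A

CYK table (by increasing span):
  T[0,0] 'b' = {T2}  orig:{}
  T[1,1] 'a' = {A,T0}  orig:{A}
  T[2,2] 'a' = {A,T0}  orig:{A}
  T[3,3] 'c' = {A,B,S,T1}  orig:{A,B,S}
  T[0,1] 'ba' = {B,S}
  T[1,2] 'aa' = {X3,X4,X5,X6}  orig:{}
  T[2,3] 'ac' = {A,C,X3,X4,X5,X6}  orig:{A,C}
  T[0,2] 'baa' = ∅
  T[1,3] 'aac' = {B,S,X3,X4,X5,X6}  orig:{B,S}
  T[0,3] 'baac' = {B,S}

S ∈ T[0,3] ⇒ YES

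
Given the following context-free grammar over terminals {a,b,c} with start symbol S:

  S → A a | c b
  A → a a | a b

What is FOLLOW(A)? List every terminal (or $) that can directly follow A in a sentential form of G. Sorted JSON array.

FIRST sets, iterate to fixpoint:
iter 1:
  A via A→a a: +{a}
  S via S→A a: +{a}
  S via S→c b: +{c}
  S: {a,c}  A: {a}
iter 2: (stable)
  S: {a,c}  A: {a}

FOLLOW sets:
FOLLOW(S) := {$}
pass 1:
  S→A a: FOLLOW(A) ⊇ FIRST(a) = {a}; new: +{a}
  FOLLOW[S]={$}  FOLLOW[A]={a}
pass 2: done
  FOLLOW[S]={$}  FOLLOW[A]={a}

FOLLOW(A) = ["a"]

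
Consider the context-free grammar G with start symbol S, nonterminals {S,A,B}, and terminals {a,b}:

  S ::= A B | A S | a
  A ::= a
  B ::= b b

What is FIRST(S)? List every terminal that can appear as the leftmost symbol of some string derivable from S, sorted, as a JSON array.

Compute FIRST by fixpoint:
round 1:
  A via A→a: +{a}
  B via B→b b: +{b}
  S via S→A B: +{a}
  FIRST[S]={a}  FIRST[A]={a}  FIRST[B]={b}
round 2: (stable)
  FIRST[S]={a}  FIRST[A]={a}  FIRST[B]={b}

FIRST(S) = ["a"]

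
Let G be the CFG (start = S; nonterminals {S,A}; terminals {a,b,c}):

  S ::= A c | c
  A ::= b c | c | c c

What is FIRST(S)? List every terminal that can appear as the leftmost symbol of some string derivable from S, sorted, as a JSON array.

FIRST sets, iterate to fixpoint:
round 1:
  A via A→b c: +{b}
  A via A→c: +{c}
  S via S→A c: +{b,c}
  FIRST(S)={b,c}  FIRST(A)={b,c}
round 2: — fixpoint
  FIRST(S)={b,c}  FIRST(A)={b,c}

FIRST(S) = ["b", "c"]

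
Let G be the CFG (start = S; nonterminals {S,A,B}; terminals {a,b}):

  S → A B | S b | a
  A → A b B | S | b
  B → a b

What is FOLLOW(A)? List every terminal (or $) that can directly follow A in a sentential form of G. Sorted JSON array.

Compute FIRST by fixpoint:
iter 1:
  A via A→b: +{b}
  B via B→a b: +{a}
  S via S→A B: +{b}
  S via S→a: +{a}
  S: {a,b}  A: {b}  B: {a}
iter 2:
  A via A→S: +{a}
  S: {a,b}  A: {a,b}  B: {a}
iter 3: (no change)
  S: {a,b}  A: {a,b}  B: {a}

Compute FOLLOW by fixpoint:
FOLLOW(S) := {$}
pass 1:
  A→A b B: FOLLOW(A) ⊇ FIRST(b) = {b}; new: +{b}
  A→A b B: FOLLOW(B) ⊇ FOLLOW(A) ⊇ {b}; new: +{b}
  A→S: FOLLOW(S) ⊇ FOLLOW(A) ⊇ {b}; new: +{b}
  S→A B: FOLLOW(A) ⊇ FIRST(B) = {a}; new: +{a}
  S→A B: FOLLOW(B) ⊇ FOLLOW(S) ⊇ {$,b}; new: +{$}
  S: {$,b}  A: {a,b}  B: {$,b}
pass 2:
  A→A b B: FOLLOW(B) ⊇ FOLLOW(A) ⊇ {a,b}; new: +{a}
  A→S: FOLLOW(S) ⊇ FOLLOW(A) ⊇ {a,b}; new: +{a}
  S: {$,a,b}  A: {a,b}  B: {$,a,b}
pass 3: (no change)
  S: {$,a,b}  A: {a,b}  B: {$,a,b}

FOLLOW(A) = ["a", "b"]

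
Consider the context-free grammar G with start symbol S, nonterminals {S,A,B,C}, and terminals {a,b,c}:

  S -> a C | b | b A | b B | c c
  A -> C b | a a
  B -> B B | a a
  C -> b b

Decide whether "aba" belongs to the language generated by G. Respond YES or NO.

Convert to CNF:
  S -> T0 A | T0 B | T1 C | T2 T2 | b
  A -> C T0 | T1 T1
  B -> B B | T1 T1
  C -> T0 T0
  T0 -> b
  T1 -> a
  T2 -> c

CYK fill:
  T[0,0] 'a' = {T1}  orig:{}
  T[1,1] 'b' = {S,T0}  orig:{S}
  T[2,2] 'a' = {T1}  orig:{}
  T[0,1] 'ab' = ∅
  T[1,2] 'ba' = ∅
  T[0,2] 'aba' = ∅

S ∉ T[0,2] ⇒ NO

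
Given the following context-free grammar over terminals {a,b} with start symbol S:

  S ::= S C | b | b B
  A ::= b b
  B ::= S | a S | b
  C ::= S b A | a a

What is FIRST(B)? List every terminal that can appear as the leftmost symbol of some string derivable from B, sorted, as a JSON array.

Compute FIRST by fixpoint:
pass 1:
  A via A→b b: +{b}
  B via B→a S: +{a}
  B via B→b: +{b}
  C via C→a a: +{a}
  S via S→b: +{b}
  S: {b}  A: {b}  B: {a,b}  C: {a}
pass 2:
  C via C→S b A: +{b}
  S: {b}  A: {b}  B: {a,b}  C: {a,b}
pass 3: done
  S: {b}  A: {b}  B: {a,b}  C: {a,b}

FIRST(B) = ["a", "b"]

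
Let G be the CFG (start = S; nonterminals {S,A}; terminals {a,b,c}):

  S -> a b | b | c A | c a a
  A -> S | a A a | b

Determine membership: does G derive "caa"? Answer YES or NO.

Convert to CNF:
  S -> T0 T1 | T2 A | T2 X5 | b
  A -> T0 T1 | T0 X3 | T2 A | T2 X4 | b
  T0 -> a
  T1 -> b
  T2 -> c
  X3 -> A T0
  X4 -> T0 T0
  X5 -> T0 T0

Fill CYK table bottom-up:
  cell(0,0) c: {T2}  orig:{}
  cell(1,1) a: {T0}  orig:{}
  cell(2,2) a: {T0}  orig:{}
  cell(0,1) ca: ∅
  cell(1,2) aa: {X4,X5}  orig:{}
  cell(0,2) caa: {A,S}

S ∈ T[0,2] ⇒ YES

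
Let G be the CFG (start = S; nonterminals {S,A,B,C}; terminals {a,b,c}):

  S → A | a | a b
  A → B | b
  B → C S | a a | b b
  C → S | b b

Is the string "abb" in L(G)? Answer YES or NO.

CNF form of G:
  S -> C S | T0 T0 | T0 T1 | T1 T1 | a | b
  A -> C S | T0 T0 | T1 T1 | b
  B -> C S | T0 T0 | T1 T1
  C -> C S | T0 T0 | T0 T1 | T1 T1 | a | b
  T0 -> a
  T1 -> b

Fill CYK table bottom-up:
  cell(0,0) a: {C,S,T0}  orig:{C,S}
  cell(1,1) b: {A,C,S,T1}  orig:{A,C,S}
  cell(2,2) b: {A,C,S,T1}  orig:{A,C,S}
  cell(0,1) ab: {A,B,C,S}
  cell(1,2) bb: {A,B,C,S}
  cell(0,2) abb: {A,B,C,S}

S ∈ T[0,2] ⇒ YES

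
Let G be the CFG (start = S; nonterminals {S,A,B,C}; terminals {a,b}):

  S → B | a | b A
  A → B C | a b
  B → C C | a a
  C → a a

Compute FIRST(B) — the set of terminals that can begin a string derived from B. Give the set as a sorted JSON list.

FIRST sets, iterate to fixpoint:
[1]
  A via A→a b: +{a}
  B via B→a a: +{a}
  C via C→a a: +{a}
  S via S→B: +{a}
  S via S→b A: +{b}
  FIRST[S]={a,b}  FIRST[A]={a}  FIRST[B]={a}  FIRST[C]={a}
[2] (stable)
  FIRST[S]={a,b}  FIRST[A]={a}  FIRST[B]={a}  FIRST[C]={a}

FIRST(B) = ["a"]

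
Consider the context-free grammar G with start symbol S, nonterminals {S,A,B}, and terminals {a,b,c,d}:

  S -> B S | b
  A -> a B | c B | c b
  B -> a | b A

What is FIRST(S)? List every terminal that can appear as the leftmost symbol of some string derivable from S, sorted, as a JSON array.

FIRST iteration:
round 1:
  A via A→a B: +{a}
  A via A→c B: +{c}
  B via B→a: +{a}
  B via B→b A: +{b}
  S via S→B S: +{a,b}
  FIRST(S)={a,b}  FIRST(A)={a,c}  FIRST(B)={a,b}
round 2: (no change)
  FIRST(S)={a,b}  FIRST(A)={a,c}  FIRST(B)={a,b}

FIRST(S) = ["a", "b"]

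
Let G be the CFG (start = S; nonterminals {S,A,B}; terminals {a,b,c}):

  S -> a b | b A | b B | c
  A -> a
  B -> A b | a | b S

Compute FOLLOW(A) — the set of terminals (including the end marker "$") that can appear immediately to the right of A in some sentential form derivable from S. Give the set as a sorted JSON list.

FIRST iteration:
[1]
  A via A→a: +{a}
  B via B→A b: +{a}
  B via B→b S: +{b}
  S via S→a b: +{a}
  S via S→b A: +{b}
  S via S→c: +{c}
  FIRST[S]={a,b,c}  FIRST[A]={a}  FIRST[B]={a,b}
[2] (stable)
  FIRST[S]={a,b,c}  FIRST[A]={a}  FIRST[B]={a,b}

FOLLOW iteration:
FOLLOW(S) := {$}
pass 1:
  B→A b: FOLLOW(A) ⊇ FIRST(b) = {b}; new: +{b}
  S→b A: FOLLOW(A) ⊇ FOLLOW(S) ⊇ {$}; new: +{$}
  S→b B: FOLLOW(B) ⊇ FOLLOW(S) ⊇ {$}; new: +{$}
  FOLLOW[S]={$}  FOLLOW[A]={$,b}  FOLLOW[B]={$}
pass 2: (no change)
  FOLLOW[S]={$}  FOLLOW[A]={$,b}  FOLLOW[B]={$}

FOLLOW(A) = ["$", "b"]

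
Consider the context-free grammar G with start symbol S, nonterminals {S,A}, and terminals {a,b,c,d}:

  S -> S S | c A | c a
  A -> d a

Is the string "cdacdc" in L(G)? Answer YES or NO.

CNF form of G:
  S -> S S | T2 A | T2 T1
  A -> T0 T1
  T0 -> d
  T1 -> a
  T2 -> c

CYK table (by increasing span):
  [0..0]={T2}  "c"  orig:{}
  [1..1]={T0}  "d"  orig:{}
  [2..2]={T1}  "a"  orig:{}
  [3..3]={T2}  "c"  orig:{}
  [4..4]={T0}  "d"  orig:{}
  [5..5]={T2}  "c"  orig:{}
  [0..1]=∅  "cd"
  [1..2]={A}  "da"
  [2..3]=∅  "ac"
  [3..4]=∅  "cd"
  [4..5]=∅  "dc"
  [0..2]={S}  "cda"
  [1..3]=∅  "dac"
  [2..4]=∅  "acd"
  [3..5]=∅  "cdc"
  [0..3]=∅  "cdac"
  [1..4]=∅  "dacd"
  [2..5]=∅  "acdc"
  [0..4]=∅  "cdacd"
  [1..5]=∅  "dacdc"
  [0..5]=∅  "cdacdc"

S ∉ T[0,5] ⇒ NO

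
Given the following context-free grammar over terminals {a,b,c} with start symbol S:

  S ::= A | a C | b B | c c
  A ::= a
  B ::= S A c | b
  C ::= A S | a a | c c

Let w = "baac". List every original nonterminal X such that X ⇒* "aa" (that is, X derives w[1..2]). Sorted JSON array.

CNF form of G:
  S -> T0 T0 | T1 C | T2 B | a
  A -> a
  B -> S X3 | b
  C -> A S | T0 T0 | T1 T1
  T0 -> c
  T1 -> a
  T2 -> b
  X3 -> A T0

CYK fill, restricted to cells inside w[1..2]:
  T[1,1] 'a' = {A,S,T1}  orig:{A,S}
  T[2,2] 'a' = {A,S,T1}  orig:{A,S}
  T[1,2] 'aa' = {C}

Original NTs in T[1,2] deriving "aa": ["C"]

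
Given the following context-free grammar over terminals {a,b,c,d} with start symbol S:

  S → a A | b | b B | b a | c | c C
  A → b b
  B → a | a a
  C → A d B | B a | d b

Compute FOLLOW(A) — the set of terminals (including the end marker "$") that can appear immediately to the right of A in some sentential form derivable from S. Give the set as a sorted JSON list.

FIRST iteration:
[1]
  A via A→b b: +{b}
  B via B→a: +{a}
  C via C→A d B: +{b}
  C via C→B a: +{a}
  C via C→d b: +{d}
  S via S→a A: +{a}
  S via S→b: +{b}
  S via S→c: +{c}
  S: {a,b,c}  A: {b}  B: {a}  C: {a,b,d}
[2] (no change)
  S: {a,b,c}  A: {b}  B: {a}  C: {a,b,d}

Compute FOLLOW by fixpoint:
seed FOLLOW(S) with $
iter 1:
  C→A d B: FOLLOW(A) ⊇ FIRST(d) = {d}; new: +{d}
  C→B a: FOLLOW(B) ⊇ FIRST(a) = {a}; new: +{a}
  S→a A: FOLLOW(A) ⊇ FOLLOW(S) ⊇ {$}; new: +{$}
  S→b B: FOLLOW(B) ⊇ FOLLOW(S) ⊇ {$}; new: +{$}
  S→c C: FOLLOW(C) ⊇ FOLLOW(S) ⊇ {$}; new: +{$}
  FOLLOW[S]={$}  FOLLOW[A]={$,d}  FOLLOW[B]={$,a}  FOLLOW[C]={$}
iter 2: done
  FOLLOW[S]={$}  FOLLOW[A]={$,d}  FOLLOW[B]={$,a}  FOLLOW[C]={$}

FOLLOW(A) = ["$", "d"]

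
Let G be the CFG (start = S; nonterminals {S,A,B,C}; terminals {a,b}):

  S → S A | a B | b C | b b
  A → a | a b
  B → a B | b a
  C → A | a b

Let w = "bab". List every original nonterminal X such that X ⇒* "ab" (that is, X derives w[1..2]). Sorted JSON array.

Convert to CNF:
  S -> S A | T0 B | T1 C | T1 T1
  A -> T0 T1 | a
  B -> T0 B | T1 T0
  C -> T0 T1 | a
  T0 -> a
  T1 -> b

CYK fill, restricted to cells inside w[1..2]:
  cell(1,1) a: {A,C,T0}  orig:{A,C}
  cell(2,2) b: {T1}  orig:{}
  cell(1,2) ab: {A,C}

Original NTs in T[1,2] deriving "ab": ["A", "C"]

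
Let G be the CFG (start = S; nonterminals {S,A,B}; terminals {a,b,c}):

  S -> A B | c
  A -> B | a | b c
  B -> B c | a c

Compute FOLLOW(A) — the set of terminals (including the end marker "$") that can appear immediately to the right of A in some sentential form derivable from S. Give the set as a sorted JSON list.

Compute FIRST by fixpoint:
[1]
  A via A→a: +{a}
  A via A→b c: +{b}
  B via B→a c: +{a}
  S via S→A B: +{a,b}
  S via S→c: +{c}
  FIRST(S)={a,b,c}  FIRST(A)={a,b}  FIRST(B)={a}
[2] (no change)
  FIRST(S)={a,b,c}  FIRST(A)={a,b}  FIRST(B)={a}

Compute FOLLOW by fixpoint:
initialize: $ ∈ FOLLOW(S)
pass 1:
  B→B c: FOLLOW(B) ⊇ FIRST(c) = {c}; new: +{c}
  S→A B: FOLLOW(A) ⊇ FIRST(B) = {a}; new: +{a}
  S→A B: FOLLOW(B) ⊇ FOLLOW(S) ⊇ {$}; new: +{$}
  FOLLOW(S)={$}  FOLLOW(A)={a}  FOLLOW(B)={$,c}
pass 2:
  A→B: FOLLOW(B) ⊇ FOLLOW(A) ⊇ {a}; new: +{a}
  FOLLOW(S)={$}  FOLLOW(A)={a}  FOLLOW(B)={$,a,c}
pass 3: (no change)
  FOLLOW(S)={$}  FOLLOW(A)={a}  FOLLOW(B)={$,a,c}

FOLLOW(A) = ["a"]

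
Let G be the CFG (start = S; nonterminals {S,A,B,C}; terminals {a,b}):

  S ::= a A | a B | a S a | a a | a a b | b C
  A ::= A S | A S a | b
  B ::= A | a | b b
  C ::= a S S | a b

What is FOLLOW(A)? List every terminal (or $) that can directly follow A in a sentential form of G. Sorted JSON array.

FIRST sets, iterate to fixpoint:
round 1:
  A via A→b: +{b}
  B via B→A: +{b}
  B via B→a: +{a}
  C via C→a S S: +{a}
  S via S→a A: +{a}
  S via S→b C: +{b}
  FIRST(S)={a,b}  FIRST(A)={b}  FIRST(B)={a,b}  FIRST(C)={a}
round 2: done
  FIRST(S)={a,b}  FIRST(A)={b}  FIRST(B)={a,b}  FIRST(C)={a}

FOLLOW iteration:
seed FOLLOW(S) with $
round 1:
  A→A S: FOLLOW(A) ⊇ FIRST(S) = {a,b}; new: +{a,b}
  A→A S: FOLLOW(S) ⊇ FOLLOW(A) ⊇ {a,b}; new: +{a,b}
  S→a A: FOLLOW(A) ⊇ FOLLOW(S) ⊇ {$,a,b}; new: +{$}
  S→a B: FOLLOW(B) ⊇ FOLLOW(S) ⊇ {$,a,b}; new: +{$,a,b}
  S→b C: FOLLOW(C) ⊇ FOLLOW(S) ⊇ {$,a,b}; new: +{$,a,b}
  FOLLOW(S)={$,a,b}  FOLLOW(A)={$,a,b}  FOLLOW(B)={$,a,b}  FOLLOW(C)={$,a,b}
round 2: (no change)
  FOLLOW(S)={$,a,b}  FOLLOW(A)={$,a,b}  FOLLOW(B)={$,a,b}  FOLLOW(C)={$,a,b}

FOLLOW(A) = ["$", "a", "b"]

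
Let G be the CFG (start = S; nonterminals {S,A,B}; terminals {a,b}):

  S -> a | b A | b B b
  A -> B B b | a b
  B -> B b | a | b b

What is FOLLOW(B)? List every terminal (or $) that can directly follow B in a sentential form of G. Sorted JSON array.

Compute FIRST by fixpoint:
pass 1:
  A via A→a b: +{a}
  B via B→a: +{a}
  B via B→b b: +{b}
  S via S→a: +{a}
  S via S→b A: +{b}
  FIRST(S)={a,b}  FIRST(A)={a}  FIRST(B)={a,b}
pass 2:
  A via A→B B b: +{b}
  FIRST(S)={a,b}  FIRST(A)={a,b}  FIRST(B)={a,b}
pass 3: — fixpoint
  FIRST(S)={a,b}  FIRST(A)={a,b}  FIRST(B)={a,b}

Compute FOLLOW by fixpoint:
seed FOLLOW(S) with $
pass 1:
  A→B B b: FOLLOW(B) ⊇ FIRST(B) = {a,b}; new: +{a,b}
  S→b A: FOLLOW(A) ⊇ FOLLOW(S) ⊇ {$}; new: +{$}
  S: {$}  A: {$}  B: {a,b}
pass 2: (no change)
  S: {$}  A: {$}  B: {a,b}

FOLLOW(B) = ["a", "b"]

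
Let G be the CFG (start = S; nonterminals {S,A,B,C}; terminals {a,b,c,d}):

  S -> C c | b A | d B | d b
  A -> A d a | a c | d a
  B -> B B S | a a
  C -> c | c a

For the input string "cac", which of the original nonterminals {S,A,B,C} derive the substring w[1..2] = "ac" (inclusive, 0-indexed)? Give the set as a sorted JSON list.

CNF form of G:
  S -> C T2 | T0 B | T0 T3 | T3 A
  A -> A X4 | T0 T1 | T1 T2
  B -> B X5 | T1 T1
  C -> T2 T1 | c
  T0 -> d
  T1 -> a
  T2 -> c
  T3 -> b
  X4 -> T0 T1
  X5 -> B S

Fill CYK table bottom-up (cells [i..j] with 1 ≤ i ≤ j ≤ 2 only):
  [1..1]={T1}  "a"  orig:{}
  [2..2]={C,T2}  "c"  orig:{C}
  [1..2]={A}  "ac"

Original NTs in T[1,2] deriving "ac": ["A"]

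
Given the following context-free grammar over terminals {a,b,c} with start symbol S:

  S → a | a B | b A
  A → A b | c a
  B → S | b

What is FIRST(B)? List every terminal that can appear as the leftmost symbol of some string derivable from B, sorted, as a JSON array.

FIRST iteration:
pass 1:
  A via A→c a: +{c}
  B via B→b: +{b}
  S via S→a: +{a}
  S via S→b A: +{b}
  FIRST[S]={a,b}  FIRST[A]={c}  FIRST[B]={b}
pass 2:
  B via B→S: +{a}
  FIRST[S]={a,b}  FIRST[A]={c}  FIRST[B]={a,b}
pass 3: — fixpoint
  FIRST[S]={a,b}  FIRST[A]={c}  FIRST[B]={a,b}

FIRST(B) = ["a", "b"]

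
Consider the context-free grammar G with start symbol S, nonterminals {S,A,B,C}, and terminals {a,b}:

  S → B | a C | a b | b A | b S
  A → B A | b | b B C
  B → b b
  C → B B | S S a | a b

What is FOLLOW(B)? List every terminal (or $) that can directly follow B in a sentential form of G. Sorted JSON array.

FIRST iteration:
iter 1:
  A via A→b: +{b}
  B via B→b b: +{b}
  C via C→B B: +{b}
  C via C→a b: +{a}
  S via S→B: +{b}
  S via S→a C: +{a}
  S: {a,b}  A: {b}  B: {b}  C: {a,b}
iter 2: done
  S: {a,b}  A: {b}  B: {b}  C: {a,b}

FOLLOW sets:
initialize: $ ∈ FOLLOW(S)
pass 1:
  A→B A: FOLLOW(B) ⊇ FIRST(A) = {b}; new: +{b}
  A→b B C: FOLLOW(B) ⊇ FIRST(C) = {a,b}; new: +{a}
  C→S S a: FOLLOW(S) ⊇ FIRST(S) = {a,b}; new: +{a,b}
  S→B: FOLLOW(B) ⊇ FOLLOW(S) ⊇ {$,a,b}; new: +{$}
  S→a C: FOLLOW(C) ⊇ FOLLOW(S) ⊇ {$,a,b}; new: +{$,a,b}
  S→b A: FOLLOW(A) ⊇ FOLLOW(S) ⊇ {$,a,b}; new: +{$,a,b}
  S: {$,a,b}  A: {$,a,b}  B: {$,a,b}  C: {$,a,b}
pass 2: (no change)
  S: {$,a,b}  A: {$,a,b}  B: {$,a,b}  C: {$,a,b}

FOLLOW(B) = ["$", "a", "b"]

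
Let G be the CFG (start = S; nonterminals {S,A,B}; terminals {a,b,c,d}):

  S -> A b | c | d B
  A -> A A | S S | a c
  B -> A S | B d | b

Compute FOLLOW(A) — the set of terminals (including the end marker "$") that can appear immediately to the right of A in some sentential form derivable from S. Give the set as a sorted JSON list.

FIRST iteration:
iter 1:
  A via A→a c: +{a}
  B via B→A S: +{a}
  B via B→b: +{b}
  S via S→A b: +{a}
  S via S→c: +{c}
  S via S→d B: +{d}
  S: {a,c,d}  A: {a}  B: {a,b}
iter 2:
  A via A→S S: +{c,d}
  B via B→A S: +{c,d}
  S: {a,c,d}  A: {a,c,d}  B: {a,b,c,d}
iter 3: (no change)
  S: {a,c,d}  A: {a,c,d}  B: {a,b,c,d}

FOLLOW sets:
initialize: $ ∈ FOLLOW(S)
[1]
  A→A A: FOLLOW(A) ⊇ FIRST(A) = {a,c,d}; new: +{a,c,d}
  A→S S: FOLLOW(S) ⊇ FIRST(S) = {a,c,d}; new: +{a,c,d}
  B→B d: FOLLOW(B) ⊇ FIRST(d) = {d}; new: +{d}
  S→A b: FOLLOW(A) ⊇ FIRST(b) = {b}; new: +{b}
  S→d B: FOLLOW(B) ⊇ FOLLOW(S) ⊇ {$,a,c,d}; new: +{$,a,c}
  S: {$,a,c,d}  A: {a,b,c,d}  B: {$,a,c,d}
[2]
  A→S S: FOLLOW(S) ⊇ FOLLOW(A) ⊇ {a,b,c,d}; new: +{b}
  S→d B: FOLLOW(B) ⊇ FOLLOW(S) ⊇ {$,a,b,c,d}; new: +{b}
  S: {$,a,b,c,d}  A: {a,b,c,d}  B: {$,a,b,c,d}
[3] (no change)
  S: {$,a,b,c,d}  A: {a,b,c,d}  B: {$,a,b,c,d}

FOLLOW(A) = ["a", "b", "c", "d"]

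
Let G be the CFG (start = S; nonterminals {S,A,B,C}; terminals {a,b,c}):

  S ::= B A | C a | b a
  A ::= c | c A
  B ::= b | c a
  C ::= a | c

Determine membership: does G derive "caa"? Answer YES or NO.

CNF form of G:
  S -> B A | C T1 | T2 T1
  A -> T0 A | c
  B -> T0 T1 | b
  C -> a | c
  T0 -> c
  T1 -> a
  T2 -> b

CYK fill:
  cell(0,0) c: {A,C,T0}  orig:{A,C}
  cell(1,1) a: {C,T1}  orig:{C}
  cell(2,2) a: {C,T1}  orig:{C}
  cell(0,1) ca: {B,S}
  cell(1,2) aa: {S}
  cell(0,2) caa: ∅

S ∉ T[0,2] ⇒ NO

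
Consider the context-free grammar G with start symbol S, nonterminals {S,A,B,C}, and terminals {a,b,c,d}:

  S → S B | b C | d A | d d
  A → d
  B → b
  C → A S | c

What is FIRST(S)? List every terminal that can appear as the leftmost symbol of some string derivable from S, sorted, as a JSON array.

Compute FIRST by fixpoint:
iter 1:
  A via A→d: +{d}
  B via B→b: +{b}
  C via C→A S: +{d}
  C via C→c: +{c}
  S via S→b C: +{b}
  S via S→d A: +{d}
  FIRST[S]={b,d}  FIRST[A]={d}  FIRST[B]={b}  FIRST[C]={c,d}
iter 2: (no change)
  FIRST[S]={b,d}  FIRST[A]={d}  FIRST[B]={b}  FIRST[C]={c,d}

FIRST(S) = ["b", "d"]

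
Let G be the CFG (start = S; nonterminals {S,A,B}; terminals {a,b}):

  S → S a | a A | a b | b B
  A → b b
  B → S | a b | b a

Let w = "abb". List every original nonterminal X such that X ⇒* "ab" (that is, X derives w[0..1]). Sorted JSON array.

Convert to CNF:
  S -> S T1 | T0 B | T1 A | T1 T0
  A -> T0 T0
  B -> S T1 | T0 B | T0 T1 | T1 A | T1 T0
  T0 -> b
  T1 -> a

CYK table (by increasing span), restricted to cells inside w[0..1]:
  T[0,0] 'a' = {T1}  orig:{}
  T[1,1] 'b' = {T0}  orig:{}
  T[0,1] 'ab' = {B,S}

Original NTs in T[0,1] deriving "ab": ["B", "S"]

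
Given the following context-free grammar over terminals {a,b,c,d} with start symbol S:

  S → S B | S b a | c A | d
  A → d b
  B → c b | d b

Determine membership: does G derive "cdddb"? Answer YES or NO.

CNF form of G:
  S -> S B | S X4 | T2 A | d
  A -> T0 T1
  B -> T0 T1 | T2 T1
  T0 -> d
  T1 -> b
  T2 -> c
  T3 -> a
  X4 -> T1 T3

CYK fill:
  [0..0]={T2}  "c"  orig:{}
  [1..1]={S,T0}  "d"  orig:{S}
  [2..2]={S,T0}  "d"  orig:{S}
  [3..3]={S,T0}  "d"  orig:{S}
  [4..4]={T1}  "b"  orig:{}
  [0..1]=∅  "cd"
  [1..2]=∅  "dd"
  [2..3]=∅  "dd"
  [3..4]={A,B}  "db"
  [0..2]=∅  "cdd"
  [1..3]=∅  "ddd"
  [2..4]={S}  "ddb"
  [0..3]=∅  "cddd"
  [1..4]=∅  "dddb"
  [0..4]=∅  "cdddb"

S ∉ T[0,4] ⇒ NO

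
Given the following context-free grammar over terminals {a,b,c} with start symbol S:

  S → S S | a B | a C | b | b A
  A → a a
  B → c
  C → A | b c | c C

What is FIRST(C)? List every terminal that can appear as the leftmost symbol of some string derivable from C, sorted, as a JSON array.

FIRST sets, iterate to fixpoint:
pass 1:
  A via A→a a: +{a}
  B via B→c: +{c}
  C via C→A: +{a}
  C via C→b c: +{b}
  C via C→c C: +{c}
  S via S→a B: +{a}
  S via S→b: +{b}
  FIRST[S]={a,b}  FIRST[A]={a}  FIRST[B]={c}  FIRST[C]={a,b,c}
pass 2: (stable)
  FIRST[S]={a,b}  FIRST[A]={a}  FIRST[B]={c}  FIRST[C]={a,b,c}

FIRST(C) = ["a", "b", "c"]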